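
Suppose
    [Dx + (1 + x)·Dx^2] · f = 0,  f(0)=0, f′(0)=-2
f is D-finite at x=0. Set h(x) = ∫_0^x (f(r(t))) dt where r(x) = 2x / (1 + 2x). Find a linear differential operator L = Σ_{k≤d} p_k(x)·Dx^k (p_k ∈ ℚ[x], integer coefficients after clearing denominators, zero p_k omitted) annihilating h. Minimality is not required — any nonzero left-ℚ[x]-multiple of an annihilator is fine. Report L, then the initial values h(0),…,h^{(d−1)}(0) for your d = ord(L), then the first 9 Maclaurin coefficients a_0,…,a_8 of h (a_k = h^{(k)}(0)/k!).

f: a_k = 0, -2, 1, -2/3, 1/2, -2/5, 1/3, -2/7, 1/4, …
Substitute x→r, Dx→(1/r')Dx; clear ⇒ L₀.
Integrate: L := L₀·Dx.
L = (6 + 16·x)·Dx^2 + (1 + 6·x + 8·x^2)·Dx^3  (order 3).
h: a_k = 0, 0, -2, 4, -28/3, 24, -992/15, 192, -4064/7, …
ICs: h(0) = 0, h′(0) = 0, h′′(0) = -4.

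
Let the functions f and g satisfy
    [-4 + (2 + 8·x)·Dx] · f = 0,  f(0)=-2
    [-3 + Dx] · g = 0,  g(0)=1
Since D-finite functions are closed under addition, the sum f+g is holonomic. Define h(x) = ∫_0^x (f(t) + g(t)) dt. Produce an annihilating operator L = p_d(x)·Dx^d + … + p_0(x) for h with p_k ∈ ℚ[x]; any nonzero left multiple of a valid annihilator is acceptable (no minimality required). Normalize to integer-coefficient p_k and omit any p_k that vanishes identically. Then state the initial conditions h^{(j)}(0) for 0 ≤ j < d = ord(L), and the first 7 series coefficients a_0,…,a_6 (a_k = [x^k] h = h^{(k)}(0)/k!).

L = (30 + 72·x)·Dx + (-13 - 72·x - 144·x^2)·Dx^2 + (1 + 16·x + 48·x^2)·Dx^3  (order 3).
h: a_k = 0, -1, -1/2, 17/6, -7/8, 187/40, -2159/240, …
ICs: h(0) = 0, h′(0) = -1, h′′(0) = -1.

f: a_k = -2, -4, 4, -8, 20, -56, 168, …
g: a_k = 1, 3, 9/2, 9/2, 27/8, 81/40, 81/80, …
f+g: L₀ = lclm(L_f,L_g), ord ≤ 1+1.
h=∫h₀ ⇒ L = L₀·Dx.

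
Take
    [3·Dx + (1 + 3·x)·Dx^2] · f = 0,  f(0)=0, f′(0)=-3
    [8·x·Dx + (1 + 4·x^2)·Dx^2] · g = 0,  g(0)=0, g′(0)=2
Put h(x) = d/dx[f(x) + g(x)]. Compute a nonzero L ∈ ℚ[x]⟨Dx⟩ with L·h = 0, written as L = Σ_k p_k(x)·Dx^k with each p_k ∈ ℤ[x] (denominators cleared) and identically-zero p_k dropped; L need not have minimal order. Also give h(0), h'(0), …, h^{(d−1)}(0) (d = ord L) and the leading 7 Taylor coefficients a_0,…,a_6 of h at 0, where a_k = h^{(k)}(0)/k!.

f: a_k = 0, -3, 9/2, -9, 81/4, -243/5, 243/2, …
g: a_k = 0, 2, 0, -8/3, 0, 32/5, 0, …
Sum ⇒ L₀ = lclm(L_f,L_g) in ℚ(x)⟨Dx⟩.
h₀' ⇒ L via d/dx closure of L₀.
L = (-24 - 216·x + 288·x^2 + 288·x^3) + (-26 - 48·x - 120·x^2 + 576·x^3 + 576·x^4)·Dx + (-3 - x + 24·x^2 + 32·x^3 + 144·x^4 + 144·x^5)·Dx^2  (order 2).
h: a_k = -1, 9, -35, 81, -211, 729, -2315, …
ICs: h(0) = -1, h′(0) = 9.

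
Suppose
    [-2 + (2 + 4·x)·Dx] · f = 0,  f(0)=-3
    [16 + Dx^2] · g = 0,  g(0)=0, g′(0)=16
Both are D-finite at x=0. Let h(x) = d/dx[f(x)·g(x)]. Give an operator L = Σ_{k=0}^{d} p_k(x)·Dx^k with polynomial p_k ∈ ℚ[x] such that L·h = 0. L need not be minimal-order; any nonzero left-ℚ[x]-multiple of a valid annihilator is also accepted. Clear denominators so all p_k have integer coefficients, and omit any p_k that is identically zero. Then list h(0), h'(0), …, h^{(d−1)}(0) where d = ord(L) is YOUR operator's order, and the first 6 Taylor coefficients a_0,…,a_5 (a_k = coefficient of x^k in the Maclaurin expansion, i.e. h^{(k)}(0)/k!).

L = (413 + 2688·x + 6784·x^2 + 8192·x^3 + 4096·x^4) + (-26 - 180·x - 384·x^2 - 256·x^3)·Dx + (19 + 140·x + 396·x^2 + 512·x^3 + 256·x^4)·Dx^2  (order 2).
h: a_k = -48, -96, 456, 416, -682, -2412/5, …
ICs: h(0) = -48, h′(0) = -96.

f: a_k = -3, -3, 3/2, -3/2, 15/8, -21/8, …
g: a_k = 0, 16, 0, -128/3, 0, 512/15, …
h₀=f·g: eliminate ⇒ L₀, order ≤ 1·2.
Differentiate: ansatz ord ≤ ord L₀ ⇒ L.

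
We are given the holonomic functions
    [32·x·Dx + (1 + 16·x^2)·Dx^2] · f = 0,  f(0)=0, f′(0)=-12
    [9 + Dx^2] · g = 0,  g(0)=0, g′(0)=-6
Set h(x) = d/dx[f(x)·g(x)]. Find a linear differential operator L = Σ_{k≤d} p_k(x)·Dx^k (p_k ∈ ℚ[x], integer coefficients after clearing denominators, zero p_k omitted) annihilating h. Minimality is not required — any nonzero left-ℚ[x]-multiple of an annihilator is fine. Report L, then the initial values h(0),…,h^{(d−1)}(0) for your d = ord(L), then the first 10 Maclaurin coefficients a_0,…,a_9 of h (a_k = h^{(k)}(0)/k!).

L = (2922993 + 113986656·x^2 + 3239661312·x^4 + 5952061440·x^6 + 4156489728·x^8 - 7644119040·x^10 + 110075314176·x^12) + (1760832·x + 128480256·x^3 + 1888911360·x^5 + 5308416000·x^7 + 15288238080·x^9 + 48922361856·x^11)·Dx + (341202 + 13887168·x^2 + 389230080·x^4 + 940474368·x^6 + 1603141632·x^8 + 3737124864·x^10 + 24461180928·x^12)·Dx^2 + (195648·x + 14275584·x^3 + 209879040·x^5 + 589824000·x^7 + 1698693120·x^9 + 5435817984·x^11)·Dx^3 + (1825 + 135776·x^2 + 3251968·x^4 + 31014912·x^6 + 126812160·x^8 + 509607936·x^10 + 1358954496·x^12)·Dx^4  (order 4).
h: a_k = 0, 144, 0, -1968, 0, 25866, 0, -383436, 0, 1652080061/280, …
ICs: h(0) = 0, h′(0) = 144, h′′(0) = 0, h′′′(0) = -11808.

f: a_k = 0, -12, 0, 64, 0, -3072/5, 0, 49152/7, 0, -262144/3, …
g: a_k = 0, -6, 0, 9, 0, -81/20, 0, 243/280, 0, -243/2240, …
L₀ := L_f ⊗_s L_g (sym. prod.), ord ≤ 4.
h=h₀': d/dx-closure on L₀ ⇒ L.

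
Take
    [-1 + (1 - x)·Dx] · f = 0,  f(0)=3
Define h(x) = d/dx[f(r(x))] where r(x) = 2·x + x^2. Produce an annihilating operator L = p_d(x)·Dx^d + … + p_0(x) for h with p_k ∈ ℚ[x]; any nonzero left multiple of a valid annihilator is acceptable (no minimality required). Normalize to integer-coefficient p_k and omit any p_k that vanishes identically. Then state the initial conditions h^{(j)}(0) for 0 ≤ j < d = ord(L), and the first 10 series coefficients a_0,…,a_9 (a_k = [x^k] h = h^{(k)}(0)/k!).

L = (5 + 6·x + 3·x^2) + (-1 + x + 3·x^2 + x^3)·Dx  (order 1).
h: a_k = 6, 30, 108, 348, 1050, 3042, 8568, 23640, 64206, 172230, …
ICs: h(0) = 6.

f: a_k = 3, 3, 3, 3, 3, 3, 3, 3, 3, 3, …
f∘r: x↦r, Dx↦Dx/r' in L_f ⇒ L₀.
Derive L from L₀ (diff closure).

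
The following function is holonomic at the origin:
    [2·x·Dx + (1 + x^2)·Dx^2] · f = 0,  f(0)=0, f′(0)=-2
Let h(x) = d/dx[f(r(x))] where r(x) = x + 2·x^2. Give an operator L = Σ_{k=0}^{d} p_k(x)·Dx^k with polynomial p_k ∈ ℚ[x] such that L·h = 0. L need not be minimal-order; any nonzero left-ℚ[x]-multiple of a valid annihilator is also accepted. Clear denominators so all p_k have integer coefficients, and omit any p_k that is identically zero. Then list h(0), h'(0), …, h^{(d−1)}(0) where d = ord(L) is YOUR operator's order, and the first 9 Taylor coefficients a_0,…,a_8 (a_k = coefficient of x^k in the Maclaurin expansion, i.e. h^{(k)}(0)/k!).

f: a_k = 0, -2, 0, 2/3, 0, -2/5, 0, 2/7, 0, …
L₀ from L_f via x↦r, Dx↦r'^{-1}Dx.
h₀' ⇒ L via d/dx closure of L₀.
L = (-4 + 2·x + 16·x^2 + 48·x^3 + 48·x^4) + (1 + 4·x + x^2 + 8·x^3 + 20·x^4 + 16·x^5)·Dx  (order 1).
h: a_k = -2, -8, 2, 16, 38, 8, -110, -224, -74, …
ICs: h(0) = -2.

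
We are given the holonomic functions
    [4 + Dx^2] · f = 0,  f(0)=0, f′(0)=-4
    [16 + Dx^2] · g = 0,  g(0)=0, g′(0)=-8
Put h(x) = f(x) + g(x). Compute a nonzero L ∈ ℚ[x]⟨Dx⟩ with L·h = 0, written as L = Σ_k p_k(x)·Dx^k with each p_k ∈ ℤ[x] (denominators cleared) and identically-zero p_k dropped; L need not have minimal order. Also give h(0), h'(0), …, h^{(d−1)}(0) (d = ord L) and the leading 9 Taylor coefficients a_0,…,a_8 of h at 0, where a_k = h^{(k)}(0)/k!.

L = 64 + 20·Dx^2 + Dx^4  (order 4).
h: a_k = 0, -12, 0, 24, 0, -88/5, 0, 688/105, 0, …
ICs: h(0) = 0, h′(0) = -12, h′′(0) = 0, h′′′(0) = 144.

f: a_k = 0, -4, 0, 8/3, 0, -8/15, 0, 16/315, 0, …
g: a_k = 0, -8, 0, 64/3, 0, -256/15, 0, 2048/315, 0, …
Sum ⇒ L₀ = lclm(L_f,L_g) in ℚ(x)⟨Dx⟩.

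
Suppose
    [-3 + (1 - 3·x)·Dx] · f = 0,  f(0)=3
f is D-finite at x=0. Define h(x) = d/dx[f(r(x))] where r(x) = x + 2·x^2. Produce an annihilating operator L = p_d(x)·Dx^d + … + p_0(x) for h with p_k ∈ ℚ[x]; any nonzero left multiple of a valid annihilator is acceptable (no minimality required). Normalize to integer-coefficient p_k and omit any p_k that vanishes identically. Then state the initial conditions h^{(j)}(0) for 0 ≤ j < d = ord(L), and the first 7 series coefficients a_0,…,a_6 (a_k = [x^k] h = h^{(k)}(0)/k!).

f: a_k = 3, 9, 27, 81, 243, 729, 2187, …
h₀=f(r): pull back L_f along r ⇒ L₀.
h=h₀': d/dx-closure on L₀ ⇒ L.
L = (10 + 36·x + 72·x^2) + (-1 - x + 18·x^2 + 24·x^3)·Dx  (order 1).
h: a_k = 9, 90, 567, 3348, 18225, 95742, 488187, …
ICs: h(0) = 9.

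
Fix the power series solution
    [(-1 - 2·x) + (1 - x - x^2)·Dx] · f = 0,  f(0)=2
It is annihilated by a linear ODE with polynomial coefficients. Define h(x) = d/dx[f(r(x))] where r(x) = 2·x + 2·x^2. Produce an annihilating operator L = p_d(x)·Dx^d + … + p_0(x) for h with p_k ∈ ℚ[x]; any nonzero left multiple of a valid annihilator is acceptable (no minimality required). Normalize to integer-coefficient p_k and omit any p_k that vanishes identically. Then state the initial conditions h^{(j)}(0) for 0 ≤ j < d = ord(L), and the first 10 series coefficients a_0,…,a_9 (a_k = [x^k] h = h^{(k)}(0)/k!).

f: a_k = 2, 2, 4, 6, 10, 16, 26, 42, 68, 110, …
h₀=f(r): pull back L_f along r ⇒ L₀.
h₀' ⇒ L via d/dx closure of L₀.
L = (10 + 20·x + 60·x^2 + 80·x^3 + 40·x^4) + (-1 + 10·x^2 + 20·x^3 + 20·x^4 + 8·x^5)·Dx  (order 1).
h: a_k = 4, 40, 240, 1280, 6480, 31392, 147840, 682240, 3098880, 13902080, …
ICs: h(0) = 4.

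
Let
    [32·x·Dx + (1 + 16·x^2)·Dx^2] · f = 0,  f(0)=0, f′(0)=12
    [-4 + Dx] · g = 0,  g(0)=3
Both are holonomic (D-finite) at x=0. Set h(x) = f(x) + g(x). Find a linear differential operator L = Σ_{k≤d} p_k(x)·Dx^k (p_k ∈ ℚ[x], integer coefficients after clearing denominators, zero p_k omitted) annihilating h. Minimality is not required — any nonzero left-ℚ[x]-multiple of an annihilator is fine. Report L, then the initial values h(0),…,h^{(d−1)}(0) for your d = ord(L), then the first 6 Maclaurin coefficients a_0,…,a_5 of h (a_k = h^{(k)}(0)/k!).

L = (32 - 256·x - 512·x^2)·Dx + (-12 + 48·x + 64·x^2 - 256·x^3)·Dx^2 + (1 + 4·x + 16·x^2 + 64·x^3)·Dx^3  (order 3).
h: a_k = 3, 24, 24, -32, 32, 640, …
ICs: h(0) = 3, h′(0) = 24, h′′(0) = 48.

f: a_k = 0, 12, 0, -64, 0, 3072/5, …
g: a_k = 3, 12, 24, 32, 32, 128/5, …
Weyl lclm of L_f,L_g ⇒ L₀ (ord ≤ 3).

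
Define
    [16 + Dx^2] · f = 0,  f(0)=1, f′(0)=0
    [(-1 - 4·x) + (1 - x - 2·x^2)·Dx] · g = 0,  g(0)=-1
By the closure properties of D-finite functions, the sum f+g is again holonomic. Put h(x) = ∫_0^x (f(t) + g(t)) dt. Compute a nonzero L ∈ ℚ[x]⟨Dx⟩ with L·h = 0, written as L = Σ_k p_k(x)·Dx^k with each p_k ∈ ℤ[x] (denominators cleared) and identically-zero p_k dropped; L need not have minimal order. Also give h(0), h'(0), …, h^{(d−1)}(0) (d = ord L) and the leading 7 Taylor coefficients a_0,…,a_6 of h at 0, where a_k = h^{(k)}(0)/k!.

L = (-368 - 1408·x + 256·x^2 - 512·x^3 - 2560·x^4 - 2048·x^5)·Dx + (176 - 336·x - 384·x^2 + 1024·x^3 + 384·x^4 - 1536·x^5 - 1024·x^6)·Dx^2 + (-23 - 88·x + 16·x^2 - 32·x^3 - 160·x^4 - 128·x^5)·Dx^3 + (11 - 21·x - 24·x^2 + 64·x^3 + 24·x^4 - 96·x^5 - 64·x^6)·Dx^4  (order 4).
h: a_k = 0, 0, -1/2, -11/3, -5/4, -1/15, -7/2, …
ICs: h(0) = 0, h′(0) = 0, h′′(0) = -1, h′′′(0) = -22.

f: a_k = 1, 0, -8, 0, 32/3, 0, -256/45, …
g: a_k = -1, -1, -3, -5, -11, -21, -43, …
Weyl lclm of L_f,L_g ⇒ L₀ (ord ≤ 3).
h=∫₀ˣh₀: take L = L₀·Dx.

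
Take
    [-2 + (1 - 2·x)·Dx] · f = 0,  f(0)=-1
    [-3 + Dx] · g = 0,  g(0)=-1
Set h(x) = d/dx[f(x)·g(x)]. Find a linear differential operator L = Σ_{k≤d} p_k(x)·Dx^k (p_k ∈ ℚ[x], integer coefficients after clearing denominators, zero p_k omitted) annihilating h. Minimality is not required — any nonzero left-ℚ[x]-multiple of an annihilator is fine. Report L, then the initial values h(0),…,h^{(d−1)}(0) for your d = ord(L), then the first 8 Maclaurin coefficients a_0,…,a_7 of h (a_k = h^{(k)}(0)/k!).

L = (29 - 60·x + 36·x^2) + (-5 + 16·x - 12·x^2)·Dx  (order 1).
h: a_k = 5, 29, 201/2, 563/2, 5711/8, 13755/8, 321193/80, 5139817/560, …
ICs: h(0) = 5.

f: a_k = -1, -2, -4, -8, -16, -32, -64, -128, …
g: a_k = -1, -3, -9/2, -9/2, -27/8, -81/40, -81/80, -243/560, …
Product ⇒ symmetric product L₀, ord ≤ 1.
Derive L from L₀ (diff closure).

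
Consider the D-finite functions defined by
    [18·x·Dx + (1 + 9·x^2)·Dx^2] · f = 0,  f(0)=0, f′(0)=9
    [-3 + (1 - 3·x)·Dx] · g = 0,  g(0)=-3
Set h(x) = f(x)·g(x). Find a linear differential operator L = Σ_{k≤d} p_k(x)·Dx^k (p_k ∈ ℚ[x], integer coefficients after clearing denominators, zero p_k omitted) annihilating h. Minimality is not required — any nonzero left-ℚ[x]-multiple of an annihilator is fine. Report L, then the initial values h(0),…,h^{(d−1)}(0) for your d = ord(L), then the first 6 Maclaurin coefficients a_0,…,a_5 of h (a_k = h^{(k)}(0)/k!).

f: a_k = 0, 9, 0, -27, 0, 729/5, …
g: a_k = -3, -9, -27, -81, -243, -729, …
f·g: L₀ = L_f ⊗_s L_g, ord ≤ 2·1.
L = 54·x + (6 - 18·x + 108·x^2)·Dx + (-1 + 3·x - 9·x^2 + 27·x^3)·Dx^2  (order 2).
h: a_k = 0, -27, -81, -162, -486, -9477/5, …
ICs: h(0) = 0, h′(0) = -27.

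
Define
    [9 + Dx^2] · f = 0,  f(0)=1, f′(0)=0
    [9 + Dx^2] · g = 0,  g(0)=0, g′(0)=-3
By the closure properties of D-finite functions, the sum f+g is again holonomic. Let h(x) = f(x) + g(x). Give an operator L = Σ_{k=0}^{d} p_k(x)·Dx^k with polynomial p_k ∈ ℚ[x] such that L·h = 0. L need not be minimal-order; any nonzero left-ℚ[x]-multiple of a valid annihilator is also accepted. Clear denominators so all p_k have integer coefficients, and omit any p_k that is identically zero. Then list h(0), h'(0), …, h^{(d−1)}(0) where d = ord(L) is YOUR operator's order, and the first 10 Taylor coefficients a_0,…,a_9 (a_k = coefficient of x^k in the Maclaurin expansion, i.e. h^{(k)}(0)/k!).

f: a_k = 1, 0, -9/2, 0, 27/8, 0, -81/80, 0, 729/4480, 0, …
g: a_k = 0, -3, 0, 9/2, 0, -81/40, 0, 243/560, 0, -243/4480, …
Weyl lclm of L_f,L_g ⇒ L₀ (ord ≤ 4).
L = 9 + Dx^2  (order 2).
h: a_k = 1, -3, -9/2, 9/2, 27/8, -81/40, -81/80, 243/560, 729/4480, -243/4480, …
ICs: h(0) = 1, h′(0) = -3.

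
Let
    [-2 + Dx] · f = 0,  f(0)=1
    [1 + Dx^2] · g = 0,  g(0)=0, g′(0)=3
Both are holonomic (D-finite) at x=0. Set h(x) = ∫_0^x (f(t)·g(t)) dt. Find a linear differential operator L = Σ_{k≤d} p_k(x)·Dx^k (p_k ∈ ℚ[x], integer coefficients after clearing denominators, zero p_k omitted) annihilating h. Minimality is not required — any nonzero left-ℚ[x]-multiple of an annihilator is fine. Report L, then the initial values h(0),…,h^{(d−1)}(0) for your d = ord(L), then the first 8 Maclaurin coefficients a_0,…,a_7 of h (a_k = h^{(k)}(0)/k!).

f: a_k = 1, 2, 2, 4/3, 2/3, 4/15, 4/45, 8/315, …
g: a_k = 0, 3, 0, -1/2, 0, 1/40, 0, -1/1680, …
Sym-product of L_f,L_g gives L₀ (≤ ord 2).
Integrate: L := L₀·Dx.
L = 5·Dx - 4·Dx^2 + Dx^3  (order 3).
h: a_k = 0, 0, 3/2, 2, 11/8, 3/5, 41/240, 11/420, …
ICs: h(0) = 0, h′(0) = 0, h′′(0) = 3.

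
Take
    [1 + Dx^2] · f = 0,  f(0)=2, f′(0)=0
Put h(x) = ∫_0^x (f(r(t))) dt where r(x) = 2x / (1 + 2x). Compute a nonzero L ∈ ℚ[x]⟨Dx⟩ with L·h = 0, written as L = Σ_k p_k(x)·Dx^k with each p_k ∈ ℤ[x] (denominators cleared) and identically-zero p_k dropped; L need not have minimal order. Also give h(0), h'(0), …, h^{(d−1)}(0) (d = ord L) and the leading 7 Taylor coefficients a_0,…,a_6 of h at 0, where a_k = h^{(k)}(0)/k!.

f: a_k = 2, 0, -1, 0, 1/12, 0, -1/360, …
L₀ from L_f via x↦r, Dx↦r'^{-1}Dx.
Integrate: L := L₀·Dx.
L = 4·Dx + (4 + 24·x + 48·x^2 + 32·x^3)·Dx^2 + (1 + 8·x + 24·x^2 + 32·x^3 + 16·x^4)·Dx^3  (order 3).
h: a_k = 0, 2, 0, -4/3, 4, -28/3, 176/9, …
ICs: h(0) = 0, h′(0) = 2, h′′(0) = 0.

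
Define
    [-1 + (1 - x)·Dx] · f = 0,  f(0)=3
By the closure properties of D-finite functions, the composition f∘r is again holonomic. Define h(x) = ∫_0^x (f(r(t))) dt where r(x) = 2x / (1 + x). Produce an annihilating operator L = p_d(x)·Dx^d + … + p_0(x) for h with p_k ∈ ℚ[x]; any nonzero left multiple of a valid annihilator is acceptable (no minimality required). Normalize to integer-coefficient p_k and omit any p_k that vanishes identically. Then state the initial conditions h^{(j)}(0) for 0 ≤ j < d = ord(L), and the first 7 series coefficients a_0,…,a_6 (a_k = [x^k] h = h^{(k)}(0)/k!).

L = 2·Dx + (-1 + x^2)·Dx^2  (order 2).
h: a_k = 0, 3, 3, 2, 3/2, 6/5, 1, …
ICs: h(0) = 0, h′(0) = 3.

f: a_k = 3, 3, 3, 3, 3, 3, 3, …
f∘r: x↦r, Dx↦Dx/r' in L_f ⇒ L₀.
h=∫h₀ ⇒ L = L₀·Dx.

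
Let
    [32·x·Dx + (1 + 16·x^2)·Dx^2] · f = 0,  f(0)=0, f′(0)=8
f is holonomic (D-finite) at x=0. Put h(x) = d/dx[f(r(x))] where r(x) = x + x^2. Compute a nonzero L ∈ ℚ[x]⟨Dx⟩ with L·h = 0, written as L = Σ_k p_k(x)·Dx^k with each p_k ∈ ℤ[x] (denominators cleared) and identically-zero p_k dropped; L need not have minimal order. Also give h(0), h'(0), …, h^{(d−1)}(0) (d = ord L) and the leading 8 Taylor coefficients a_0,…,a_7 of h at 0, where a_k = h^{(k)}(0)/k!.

f: a_k = 0, 8, 0, -128/3, 0, 2048/5, 0, -32768/7, …
Substitute x→r, Dx→(1/r')Dx; clear ⇒ L₀.
h=h₀': d/dx-closure on L₀ ⇒ L.
L = (-2 + 32·x + 128·x^2 + 192·x^3 + 96·x^4) + (1 + 2·x + 16·x^2 + 64·x^3 + 80·x^4 + 32·x^5)·Dx  (order 1).
h: a_k = 8, 16, -128, -512, 1408, 12032, -4096, -229376, …
ICs: h(0) = 8.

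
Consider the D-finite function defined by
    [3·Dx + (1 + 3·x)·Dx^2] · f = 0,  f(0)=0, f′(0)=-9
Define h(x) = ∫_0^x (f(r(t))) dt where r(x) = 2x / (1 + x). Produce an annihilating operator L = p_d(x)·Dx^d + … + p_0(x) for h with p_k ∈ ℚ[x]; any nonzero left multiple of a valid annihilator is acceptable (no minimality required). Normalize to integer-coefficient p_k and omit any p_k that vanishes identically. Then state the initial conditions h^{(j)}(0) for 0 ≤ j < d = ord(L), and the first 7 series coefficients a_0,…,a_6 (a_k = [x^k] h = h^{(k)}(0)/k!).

f: a_k = 0, -9, 27/2, -27, 243/4, -729/5, 729/2, …
Change of var in L_f (x↦r) gives L₀.
Integrate: L := L₀·Dx.
L = (8 + 14·x)·Dx^2 + (1 + 8·x + 7·x^2)·Dx^3  (order 3).
h: a_k = 0, 0, -9, 24, -171/2, 360, -8403/5, …
ICs: h(0) = 0, h′(0) = 0, h′′(0) = -18.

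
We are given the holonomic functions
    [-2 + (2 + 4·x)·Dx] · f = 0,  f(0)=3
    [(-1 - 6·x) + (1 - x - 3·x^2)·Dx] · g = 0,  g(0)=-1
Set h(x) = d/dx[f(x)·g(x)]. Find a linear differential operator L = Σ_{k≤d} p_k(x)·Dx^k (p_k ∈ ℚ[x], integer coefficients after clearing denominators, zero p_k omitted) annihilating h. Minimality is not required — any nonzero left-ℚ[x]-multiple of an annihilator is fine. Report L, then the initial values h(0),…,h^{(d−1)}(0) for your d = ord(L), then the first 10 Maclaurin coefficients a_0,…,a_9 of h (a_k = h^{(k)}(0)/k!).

L = (9 + 66·x + 165·x^2 + 210·x^3 + 135·x^4) + (-2 - 9·x - 6·x^2 + 38·x^3 + 87·x^4 + 54·x^5)·Dx  (order 1).
h: a_k = -6, -27, -99, -573/2, -3465/4, -18441/8, -50967/8, -262737/16, -2764665/64, -13989345/128, …
ICs: h(0) = -6.

f: a_k = 3, 3, -3/2, 3/2, -15/8, 21/8, -63/16, 99/16, -1287/128, 2145/128, …
g: a_k = -1, -1, -4, -7, -19, -40, -97, -217, -508, -1159, …
h₀=f·g: eliminate ⇒ L₀, order ≤ 1·1.
Derive L from L₀ (diff closure).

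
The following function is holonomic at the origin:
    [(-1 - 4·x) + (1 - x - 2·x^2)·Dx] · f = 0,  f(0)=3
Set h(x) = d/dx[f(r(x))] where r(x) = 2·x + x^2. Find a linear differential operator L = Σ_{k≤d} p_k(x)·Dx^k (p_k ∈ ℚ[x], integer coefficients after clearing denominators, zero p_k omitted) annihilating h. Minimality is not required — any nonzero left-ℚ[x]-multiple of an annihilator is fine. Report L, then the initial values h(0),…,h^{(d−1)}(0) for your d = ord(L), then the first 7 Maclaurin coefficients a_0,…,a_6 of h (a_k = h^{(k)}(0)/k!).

f: a_k = 3, 3, 9, 15, 33, 63, 129, …
h₀=f(r): pull back L_f along r ⇒ L₀.
h₀' ⇒ L via d/dx closure of L₀.
L = (13 + 52·x + 186·x^2 + 160·x^3 + 40·x^4) + (-1 - 5·x + 26·x^2 + 62·x^3 + 40·x^4 + 8·x^5)·Dx  (order 1).
h: a_k = 6, 78, 468, 2868, 15810, 84618, 438984, …
ICs: h(0) = 6.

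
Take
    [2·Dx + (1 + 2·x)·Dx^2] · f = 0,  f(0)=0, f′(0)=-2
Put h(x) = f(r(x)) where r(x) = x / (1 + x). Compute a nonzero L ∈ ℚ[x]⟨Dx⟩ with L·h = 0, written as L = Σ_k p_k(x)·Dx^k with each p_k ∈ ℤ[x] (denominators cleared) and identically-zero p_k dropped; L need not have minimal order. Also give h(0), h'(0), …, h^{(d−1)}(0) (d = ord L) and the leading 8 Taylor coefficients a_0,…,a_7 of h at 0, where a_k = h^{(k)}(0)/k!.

f: a_k = 0, -2, 2, -8/3, 4, -32/5, 32/3, -128/7, …
Substitute x→r, Dx→(1/r')Dx; clear ⇒ L₀.
L = (4 + 6·x)·Dx + (1 + 4·x + 3·x^2)·Dx^2  (order 2).
h: a_k = 0, -2, 4, -26/3, 20, -242/5, 364/3, -2186/7, …
ICs: h(0) = 0, h′(0) = -2.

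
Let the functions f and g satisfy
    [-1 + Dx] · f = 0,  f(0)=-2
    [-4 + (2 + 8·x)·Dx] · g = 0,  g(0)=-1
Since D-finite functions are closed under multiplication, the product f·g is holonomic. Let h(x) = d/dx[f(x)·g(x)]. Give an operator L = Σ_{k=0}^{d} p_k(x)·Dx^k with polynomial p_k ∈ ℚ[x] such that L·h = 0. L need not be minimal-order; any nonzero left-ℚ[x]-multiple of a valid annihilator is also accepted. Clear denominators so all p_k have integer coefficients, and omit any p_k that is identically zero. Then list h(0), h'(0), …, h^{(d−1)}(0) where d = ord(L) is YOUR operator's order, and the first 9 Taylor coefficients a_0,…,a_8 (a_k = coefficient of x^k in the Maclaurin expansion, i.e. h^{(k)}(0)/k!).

L = (1 + 24·x + 16·x^2) + (-3 - 16·x - 16·x^2)·Dx  (order 1).
h: a_k = 6, 2, 19, -53, 2371/12, -43487/60, 323377/120, -25470911/2520, 769700611/20160, …
ICs: h(0) = 6.

f: a_k = -2, -2, -1, -1/3, -1/12, -1/60, -1/360, -1/2520, -1/20160, …
g: a_k = -1, -2, 2, -4, 10, -28, 84, -264, 858, …
Product ⇒ symmetric product L₀, ord ≤ 1.
Differentiate: ansatz ord ≤ ord L₀ ⇒ L.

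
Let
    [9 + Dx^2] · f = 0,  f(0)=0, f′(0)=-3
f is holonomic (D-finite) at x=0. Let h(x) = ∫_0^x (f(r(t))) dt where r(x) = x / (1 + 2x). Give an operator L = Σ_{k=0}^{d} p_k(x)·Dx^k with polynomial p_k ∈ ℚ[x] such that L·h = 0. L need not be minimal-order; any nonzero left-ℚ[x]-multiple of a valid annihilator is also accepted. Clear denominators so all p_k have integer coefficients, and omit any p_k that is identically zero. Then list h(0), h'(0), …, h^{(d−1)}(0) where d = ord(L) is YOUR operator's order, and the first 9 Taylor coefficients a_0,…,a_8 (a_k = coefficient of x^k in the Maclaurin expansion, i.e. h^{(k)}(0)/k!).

L = 9·Dx + (4 + 24·x + 48·x^2 + 32·x^3)·Dx^2 + (1 + 8·x + 24·x^2 + 32·x^3 + 16·x^4)·Dx^3  (order 3).
h: a_k = 0, 0, -3/2, 2, -15/8, -3/5, 773/80, -975/28, 429483/4480, …
ICs: h(0) = 0, h′(0) = 0, h′′(0) = -3.

f: a_k = 0, -3, 0, 9/2, 0, -81/40, 0, 243/560, 0, …
Change of var in L_f (x↦r) gives L₀.
∫: right-multiply L₀ by Dx.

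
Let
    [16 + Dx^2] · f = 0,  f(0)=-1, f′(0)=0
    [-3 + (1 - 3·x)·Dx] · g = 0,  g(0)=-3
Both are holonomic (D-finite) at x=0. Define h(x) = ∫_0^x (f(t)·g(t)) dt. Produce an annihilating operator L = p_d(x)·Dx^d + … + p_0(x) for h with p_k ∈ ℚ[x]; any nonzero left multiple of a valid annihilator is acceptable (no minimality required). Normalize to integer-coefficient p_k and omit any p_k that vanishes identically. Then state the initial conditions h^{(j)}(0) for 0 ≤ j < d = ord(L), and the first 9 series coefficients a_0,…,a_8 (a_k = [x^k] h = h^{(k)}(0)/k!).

f: a_k = -1, 0, 8, 0, -32/3, 0, 256/45, 0, -512/315, …
g: a_k = -3, -9, -27, -81, -243, -729, -2187, -6561, -19683, …
L₀ := L_f ⊗_s L_g (sym. prod.), ord ≤ 2.
Integrate: L := L₀·Dx.
L = (-16 + 48·x)·Dx + 6·Dx^2 + (-1 + 3·x)·Dx^3  (order 3).
h: a_k = 0, 3, 9/2, 1, 9/4, 59/5, 59/2, 7709/105, 7709/40, …
ICs: h(0) = 0, h′(0) = 3, h′′(0) = 9.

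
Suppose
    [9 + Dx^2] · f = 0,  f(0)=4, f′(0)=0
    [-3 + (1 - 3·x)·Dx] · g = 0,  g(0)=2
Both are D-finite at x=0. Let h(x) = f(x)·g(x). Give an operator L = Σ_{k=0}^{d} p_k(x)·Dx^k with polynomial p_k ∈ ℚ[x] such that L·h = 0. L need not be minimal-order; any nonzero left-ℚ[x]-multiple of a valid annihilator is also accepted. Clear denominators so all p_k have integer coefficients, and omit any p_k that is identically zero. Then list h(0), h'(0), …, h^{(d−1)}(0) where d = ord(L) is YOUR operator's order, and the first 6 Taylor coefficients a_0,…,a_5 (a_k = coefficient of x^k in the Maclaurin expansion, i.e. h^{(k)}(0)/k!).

L = (-9 + 27·x) + 6·Dx + (-1 + 3·x)·Dx^2  (order 2).
h: a_k = 8, 24, 36, 108, 351, 1053, …
ICs: h(0) = 8, h′(0) = 24.

f: a_k = 4, 0, -18, 0, 27/2, 0, …
g: a_k = 2, 6, 18, 54, 162, 486, …
L₀ := L_f ⊗_s L_g (sym. prod.), ord ≤ 2.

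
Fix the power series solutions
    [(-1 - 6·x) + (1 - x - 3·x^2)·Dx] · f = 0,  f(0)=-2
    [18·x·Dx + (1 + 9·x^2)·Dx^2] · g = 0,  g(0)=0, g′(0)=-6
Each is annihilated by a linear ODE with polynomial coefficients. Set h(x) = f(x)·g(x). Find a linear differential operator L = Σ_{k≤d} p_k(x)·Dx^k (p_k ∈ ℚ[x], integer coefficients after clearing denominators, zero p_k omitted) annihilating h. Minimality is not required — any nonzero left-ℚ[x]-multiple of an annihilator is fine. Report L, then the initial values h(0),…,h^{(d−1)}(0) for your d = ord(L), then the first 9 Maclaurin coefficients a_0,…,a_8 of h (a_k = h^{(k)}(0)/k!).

f: a_k = -2, -2, -8, -14, -38, -80, -194, -434, -1016, …
g: a_k = 0, -6, 0, 18, 0, -486/5, 0, 4374/7, 0, …
f·g: L₀ = L_f ⊗_s L_g, ord ≤ 1·2.
L = (6 + 18·x + 162·x^2) + (2 - 6·x + 36·x^2 + 162·x^3)·Dx + (-1 + x - 6·x^2 + 9·x^3 + 27·x^4)·Dx^2  (order 2).
h: a_k = 0, 12, 12, 12, 48, 1392/5, 2112/5, 276/35, 44628/35, …
ICs: h(0) = 0, h′(0) = 12.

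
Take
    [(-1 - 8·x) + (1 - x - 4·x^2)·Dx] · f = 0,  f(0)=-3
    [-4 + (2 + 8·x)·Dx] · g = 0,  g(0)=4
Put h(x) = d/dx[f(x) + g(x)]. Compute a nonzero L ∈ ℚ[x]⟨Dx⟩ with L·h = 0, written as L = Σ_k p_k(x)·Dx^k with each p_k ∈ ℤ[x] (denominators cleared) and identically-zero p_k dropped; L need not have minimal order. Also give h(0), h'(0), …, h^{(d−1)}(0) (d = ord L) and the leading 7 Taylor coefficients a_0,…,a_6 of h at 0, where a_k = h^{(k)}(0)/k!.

L = (-114 - 780·x - 2688·x^2 - 2688·x^3 - 3840·x^4) + (-21 - 420·x - 2778·x^2 - 7200·x^3 - 10272·x^4 - 11520·x^5)·Dx + (6 + 57·x + 153·x^2 + 4·x^3 - 816·x^4 - 2624·x^5 - 2560·x^6)·Dx^2  (order 2).
h: a_k = 5, -46, -33, -508, -415, -5274, -1869, …
ICs: h(0) = 5, h′(0) = -46.

f: a_k = -3, -3, -15, -27, -87, -195, -543, …
g: a_k = 4, 8, -8, 16, -40, 112, -336, …
Weyl lclm of L_f,L_g ⇒ L₀ (ord ≤ 2).
h=h₀': d/dx-closure on L₀ ⇒ L.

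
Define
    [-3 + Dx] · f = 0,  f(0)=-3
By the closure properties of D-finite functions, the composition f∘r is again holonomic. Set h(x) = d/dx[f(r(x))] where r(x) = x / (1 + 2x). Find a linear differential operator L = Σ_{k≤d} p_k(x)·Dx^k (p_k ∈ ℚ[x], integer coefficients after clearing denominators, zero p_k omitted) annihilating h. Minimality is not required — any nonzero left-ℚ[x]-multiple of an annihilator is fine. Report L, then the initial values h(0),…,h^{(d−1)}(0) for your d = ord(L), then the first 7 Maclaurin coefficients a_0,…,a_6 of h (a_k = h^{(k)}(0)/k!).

f: a_k = -3, -9, -27/2, -27/2, -81/8, -243/40, -243/80, …
f∘r: x↦r, Dx↦Dx/r' in L_f ⇒ L₀.
Derive L from L₀ (diff closure).
L = (-1 - 8·x) + (-1 - 4·x - 4·x^2)·Dx  (order 1).
h: a_k = -9, 9, 27/2, -153/2, 1557/8, -14229/40, 37323/80, …
ICs: h(0) = -9.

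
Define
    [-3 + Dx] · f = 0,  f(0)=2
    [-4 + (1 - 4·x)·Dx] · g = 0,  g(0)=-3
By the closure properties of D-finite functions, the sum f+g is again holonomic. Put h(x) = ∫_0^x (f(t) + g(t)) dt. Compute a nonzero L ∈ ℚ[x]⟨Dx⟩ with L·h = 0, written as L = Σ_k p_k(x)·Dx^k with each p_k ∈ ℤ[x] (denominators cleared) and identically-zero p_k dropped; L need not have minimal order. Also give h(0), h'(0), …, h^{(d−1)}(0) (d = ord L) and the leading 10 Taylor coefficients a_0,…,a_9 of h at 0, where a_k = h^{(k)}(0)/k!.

f: a_k = 2, 6, 9, 9, 27/4, 81/20, 81/40, 243/280, 729/2240, 243/2240, …
g: a_k = -3, -12, -48, -192, -768, -3072, -12288, -49152, -196608, -786432, …
h₀=f+g: left-lcm gives L₀, ord ≤ 2.
h=∫₀ˣh₀: take L = L₀·Dx.
L = (60 + 144·x)·Dx + (-23 - 72·x + 144·x^2)·Dx^2 + (1 + 8·x - 48·x^2)·Dx^3  (order 3).
h: a_k = 0, -1, -3, -13, -183/4, -609/4, -20453/40, -491439/280, -13762317/2240, -146800397/6720, …
ICs: h(0) = 0, h′(0) = -1, h′′(0) = -6.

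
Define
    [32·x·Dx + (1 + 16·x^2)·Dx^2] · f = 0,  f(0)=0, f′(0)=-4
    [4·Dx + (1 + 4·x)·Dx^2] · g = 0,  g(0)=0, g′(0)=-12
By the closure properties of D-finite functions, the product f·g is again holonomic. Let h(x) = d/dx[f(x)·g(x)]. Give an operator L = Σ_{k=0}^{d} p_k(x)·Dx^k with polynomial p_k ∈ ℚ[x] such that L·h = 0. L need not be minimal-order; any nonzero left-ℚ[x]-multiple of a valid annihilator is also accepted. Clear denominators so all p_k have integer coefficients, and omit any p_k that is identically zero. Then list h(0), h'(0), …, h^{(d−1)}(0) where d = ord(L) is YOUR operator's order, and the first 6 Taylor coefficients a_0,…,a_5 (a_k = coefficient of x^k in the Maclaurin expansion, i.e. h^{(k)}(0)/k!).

L = (1536 + 11264·x + 81920·x^2 + 638976·x^3 + 1966080·x^4 + 3407872·x^5 + 4194304·x^7) + (288 + 7936·x + 78848·x^2 + 495616·x^3 + 2228224·x^4 + 6094848·x^5 + 9175040·x^6 + 3145728·x^7 + 14680064·x^8)·Dx + (48 + 1024·x + 12288·x^2 + 79872·x^3 + 368640·x^4 + 1277952·x^5 + 3145728·x^6 + 4718592·x^7 + 3145728·x^8 + 8388608·x^9)·Dx^2 + (5 + 72·x + 592·x^2 + 3584·x^3 + 16896·x^4 + 61440·x^5 + 172032·x^6 + 393216·x^7 + 589824·x^8 + 524288·x^9 + 1048576·x^10)·Dx^3  (order 3).
h: a_k = 0, 96, -288, 0, -1280, 106496/5, …
ICs: h(0) = 0, h′(0) = 96, h′′(0) = -576.

f: a_k = 0, -4, 0, 64/3, 0, -1024/5, …
g: a_k = 0, -12, 24, -64, 192, -3072/5, …
h₀=f·g: eliminate ⇒ L₀, order ≤ 2·2.
h=h₀': d/dx-closure on L₀ ⇒ L.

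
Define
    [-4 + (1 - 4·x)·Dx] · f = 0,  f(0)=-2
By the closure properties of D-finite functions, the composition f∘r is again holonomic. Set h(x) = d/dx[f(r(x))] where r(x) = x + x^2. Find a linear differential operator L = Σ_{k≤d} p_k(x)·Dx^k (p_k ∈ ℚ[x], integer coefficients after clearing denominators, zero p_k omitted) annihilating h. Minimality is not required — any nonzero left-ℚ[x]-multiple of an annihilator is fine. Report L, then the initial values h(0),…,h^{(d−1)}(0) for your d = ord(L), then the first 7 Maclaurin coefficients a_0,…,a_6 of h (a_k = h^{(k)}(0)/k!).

f: a_k = -2, -8, -32, -128, -512, -2048, -8192, …
Substitute x→r, Dx→(1/r')Dx; clear ⇒ L₀.
Derive L from L₀ (diff closure).
L = (10 + 24·x + 24·x^2) + (-1 + 2·x + 12·x^2 + 8·x^3)·Dx  (order 1).
h: a_k = -8, -80, -576, -3712, -22400, -129792, -731136, …
ICs: h(0) = -8.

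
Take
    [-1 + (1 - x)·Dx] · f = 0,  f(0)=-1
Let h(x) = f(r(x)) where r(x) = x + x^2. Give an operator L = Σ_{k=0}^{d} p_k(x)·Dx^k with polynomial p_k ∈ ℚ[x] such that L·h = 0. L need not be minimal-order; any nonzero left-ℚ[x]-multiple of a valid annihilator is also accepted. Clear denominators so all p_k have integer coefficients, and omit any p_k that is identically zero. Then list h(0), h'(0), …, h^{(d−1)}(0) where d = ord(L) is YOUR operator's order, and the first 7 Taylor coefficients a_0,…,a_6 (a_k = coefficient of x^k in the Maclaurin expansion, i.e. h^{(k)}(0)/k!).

L = (1 + 2·x) + (-1 + x + x^2)·Dx  (order 1).
h: a_k = -1, -1, -2, -3, -5, -8, -13, …
ICs: h(0) = -1.

f: a_k = -1, -1, -1, -1, -1, -1, -1, …
Substitute x→r, Dx→(1/r')Dx; clear ⇒ L₀.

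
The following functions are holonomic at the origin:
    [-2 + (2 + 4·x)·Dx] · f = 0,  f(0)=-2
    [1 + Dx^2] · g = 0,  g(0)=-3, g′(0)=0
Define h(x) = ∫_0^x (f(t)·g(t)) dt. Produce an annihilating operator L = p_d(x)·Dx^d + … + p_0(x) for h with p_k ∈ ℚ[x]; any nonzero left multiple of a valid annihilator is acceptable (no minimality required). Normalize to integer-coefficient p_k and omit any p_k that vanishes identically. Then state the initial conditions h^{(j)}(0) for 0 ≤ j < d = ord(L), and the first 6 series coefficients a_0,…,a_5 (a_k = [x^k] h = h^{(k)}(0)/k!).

f: a_k = -2, -2, 1, -1, 5/4, -7/4, …
g: a_k = -3, 0, 3/2, 0, -1/8, 0, …
Sym-product of L_f,L_g gives L₀ (≤ ord 2).
Integrate: L := L₀·Dx.
L = (4 + 4·x + 4·x^2)·Dx + (-2 - 4·x)·Dx^2 + (1 + 4·x + 4·x^2)·Dx^3  (order 3).
h: a_k = 0, 6, 3, -2, 0, -2/5, …
ICs: h(0) = 0, h′(0) = 6, h′′(0) = 6.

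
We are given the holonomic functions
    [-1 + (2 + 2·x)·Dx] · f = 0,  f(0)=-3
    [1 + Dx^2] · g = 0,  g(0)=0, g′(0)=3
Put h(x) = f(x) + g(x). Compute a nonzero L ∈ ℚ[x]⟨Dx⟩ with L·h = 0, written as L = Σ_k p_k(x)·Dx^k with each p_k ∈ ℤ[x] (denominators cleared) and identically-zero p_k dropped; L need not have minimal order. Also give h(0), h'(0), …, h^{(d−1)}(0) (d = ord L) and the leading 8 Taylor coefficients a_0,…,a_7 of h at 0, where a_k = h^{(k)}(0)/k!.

L = (-7 - 8·x - 4·x^2) + (6 + 22·x + 24·x^2 + 8·x^3)·Dx + (-7 - 8·x - 4·x^2)·Dx^2 + (6 + 22·x + 24·x^2 + 8·x^3)·Dx^3  (order 3).
h: a_k = -3, 3/2, 3/8, -11/16, 15/128, -73/1280, 63/1024, -10523/215040, …
ICs: h(0) = -3, h′(0) = 3/2, h′′(0) = 3/4.

f: a_k = -3, -3/2, 3/8, -3/16, 15/128, -21/256, 63/1024, -99/2048, …
g: a_k = 0, 3, 0, -1/2, 0, 1/40, 0, -1/1680, …
Sum ⇒ L₀ = lclm(L_f,L_g) in ℚ(x)⟨Dx⟩.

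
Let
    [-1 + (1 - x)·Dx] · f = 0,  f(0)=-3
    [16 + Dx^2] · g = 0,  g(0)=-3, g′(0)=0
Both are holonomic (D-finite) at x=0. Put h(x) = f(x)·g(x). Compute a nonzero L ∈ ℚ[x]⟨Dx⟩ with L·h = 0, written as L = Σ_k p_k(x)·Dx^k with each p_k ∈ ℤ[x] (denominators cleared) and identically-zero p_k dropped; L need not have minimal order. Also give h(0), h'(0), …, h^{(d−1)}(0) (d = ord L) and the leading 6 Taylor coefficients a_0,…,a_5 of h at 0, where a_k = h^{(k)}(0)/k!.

f: a_k = -3, -3, -3, -3, -3, -3, …
g: a_k = -3, 0, 24, 0, -32, 0, …
h₀=f·g: eliminate ⇒ L₀, order ≤ 1·2.
L = (-16 + 16·x) + 2·Dx + (-1 + x)·Dx^2  (order 2).
h: a_k = 9, 9, -63, -63, 33, 33, …
ICs: h(0) = 9, h′(0) = 9.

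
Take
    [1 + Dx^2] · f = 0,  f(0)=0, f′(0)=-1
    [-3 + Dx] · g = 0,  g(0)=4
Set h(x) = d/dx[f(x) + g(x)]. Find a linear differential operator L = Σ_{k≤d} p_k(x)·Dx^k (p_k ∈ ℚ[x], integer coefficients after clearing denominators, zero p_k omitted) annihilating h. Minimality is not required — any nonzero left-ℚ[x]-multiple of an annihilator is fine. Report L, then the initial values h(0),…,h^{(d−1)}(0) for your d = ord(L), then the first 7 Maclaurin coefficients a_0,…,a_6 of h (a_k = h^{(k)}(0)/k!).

L = 3 - Dx + 3·Dx^2 - Dx^3  (order 3).
h: a_k = 11, 36, 109/2, 54, 971/24, 243/10, 8749/720, …
ICs: h(0) = 11, h′(0) = 36, h′′(0) = 109.

f: a_k = 0, -1, 0, 1/6, 0, -1/120, 0, …
g: a_k = 4, 12, 18, 18, 27/2, 81/10, 81/20, …
L₀ := lclm(L_f,L_g); ord L₀ ≤ 2+1.
Derive L from L₀ (diff closure).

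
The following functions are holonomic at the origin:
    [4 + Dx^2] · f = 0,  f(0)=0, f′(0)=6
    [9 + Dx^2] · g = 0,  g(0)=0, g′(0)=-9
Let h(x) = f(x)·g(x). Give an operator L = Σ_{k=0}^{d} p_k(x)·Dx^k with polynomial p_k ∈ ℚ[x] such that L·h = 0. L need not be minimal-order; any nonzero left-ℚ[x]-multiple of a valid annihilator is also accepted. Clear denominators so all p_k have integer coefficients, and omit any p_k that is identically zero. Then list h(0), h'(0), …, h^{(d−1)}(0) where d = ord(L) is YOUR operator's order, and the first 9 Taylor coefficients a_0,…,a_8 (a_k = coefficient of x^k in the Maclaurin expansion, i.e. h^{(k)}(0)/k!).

L = 25 + 26·Dx^2 + Dx^4  (order 4).
h: a_k = 0, 0, -54, 0, 117, 0, -1953/20, 0, 12207/280, …
ICs: h(0) = 0, h′(0) = 0, h′′(0) = -108, h′′′(0) = 0.

f: a_k = 0, 6, 0, -4, 0, 4/5, 0, -8/105, 0, …
g: a_k = 0, -9, 0, 27/2, 0, -243/40, 0, 729/560, 0, …
L₀ := L_f ⊗_s L_g (sym. prod.), ord ≤ 4.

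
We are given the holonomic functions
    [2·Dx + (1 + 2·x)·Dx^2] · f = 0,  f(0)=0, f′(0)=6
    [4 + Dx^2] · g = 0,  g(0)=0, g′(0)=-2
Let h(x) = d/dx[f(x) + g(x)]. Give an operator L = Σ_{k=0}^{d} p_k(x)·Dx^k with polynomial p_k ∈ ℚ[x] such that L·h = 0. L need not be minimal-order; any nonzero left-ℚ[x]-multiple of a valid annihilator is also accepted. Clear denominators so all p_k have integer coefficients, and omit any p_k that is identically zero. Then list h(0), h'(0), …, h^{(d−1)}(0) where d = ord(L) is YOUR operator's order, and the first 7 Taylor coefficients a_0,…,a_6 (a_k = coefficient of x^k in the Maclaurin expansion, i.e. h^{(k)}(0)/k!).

L = (56 + 32·x + 32·x^2) + (12 + 40·x + 48·x^2 + 32·x^3)·Dx + (14 + 8·x + 8·x^2)·Dx^2 + (3 + 10·x + 12·x^2 + 8·x^3)·Dx^3  (order 3).
h: a_k = 4, -12, 28, -48, 284/3, -192, 17288/45, …
ICs: h(0) = 4, h′(0) = -12, h′′(0) = 56.

f: a_k = 0, 6, -6, 8, -12, 96/5, -32, …
g: a_k = 0, -2, 0, 4/3, 0, -4/15, 0, …
Weyl lclm of L_f,L_g ⇒ L₀ (ord ≤ 4).
h₀' ⇒ L via d/dx closure of L₀.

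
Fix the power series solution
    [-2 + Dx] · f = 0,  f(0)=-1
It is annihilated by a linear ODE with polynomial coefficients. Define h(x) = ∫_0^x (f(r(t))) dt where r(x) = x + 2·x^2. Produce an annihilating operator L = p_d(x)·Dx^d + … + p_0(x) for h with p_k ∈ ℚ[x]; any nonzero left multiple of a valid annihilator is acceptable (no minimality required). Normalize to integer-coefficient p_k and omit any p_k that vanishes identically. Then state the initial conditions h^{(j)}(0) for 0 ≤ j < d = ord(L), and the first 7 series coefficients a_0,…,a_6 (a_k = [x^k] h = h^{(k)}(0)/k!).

f: a_k = -1, -2, -2, -4/3, -2/3, -4/15, -4/45, …
Substitute x→r, Dx→(1/r')Dx; clear ⇒ L₀.
∫: right-multiply L₀ by Dx.
L = (-2 - 8·x)·Dx + Dx^2  (order 2).
h: a_k = 0, -1, -1, -2, -7/3, -10/3, -18/5, …
ICs: h(0) = 0, h′(0) = -1.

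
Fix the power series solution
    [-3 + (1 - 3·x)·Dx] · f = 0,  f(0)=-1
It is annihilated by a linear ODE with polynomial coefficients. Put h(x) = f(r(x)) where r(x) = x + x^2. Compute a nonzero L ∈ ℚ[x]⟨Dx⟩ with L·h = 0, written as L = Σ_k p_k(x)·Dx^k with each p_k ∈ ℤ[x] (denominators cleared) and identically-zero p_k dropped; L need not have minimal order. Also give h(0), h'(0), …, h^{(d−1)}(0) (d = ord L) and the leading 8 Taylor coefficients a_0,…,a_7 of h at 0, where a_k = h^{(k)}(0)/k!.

L = (3 + 6·x) + (-1 + 3·x + 3·x^2)·Dx  (order 1).
h: a_k = -1, -3, -12, -45, -171, -648, -2457, -9315, …
ICs: h(0) = -1.

f: a_k = -1, -3, -9, -27, -81, -243, -729, -2187, …
Substitute x→r, Dx→(1/r')Dx; clear ⇒ L₀.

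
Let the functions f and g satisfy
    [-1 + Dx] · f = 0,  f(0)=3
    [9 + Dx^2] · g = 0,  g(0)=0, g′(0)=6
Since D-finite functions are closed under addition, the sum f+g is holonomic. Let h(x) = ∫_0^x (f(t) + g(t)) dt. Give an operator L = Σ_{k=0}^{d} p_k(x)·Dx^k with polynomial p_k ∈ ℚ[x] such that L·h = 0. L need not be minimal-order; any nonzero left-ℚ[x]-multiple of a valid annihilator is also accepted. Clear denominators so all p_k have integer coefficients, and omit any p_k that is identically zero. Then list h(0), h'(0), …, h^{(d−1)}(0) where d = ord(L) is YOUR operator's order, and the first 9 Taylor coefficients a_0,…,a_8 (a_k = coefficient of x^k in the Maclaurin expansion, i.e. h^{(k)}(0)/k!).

f: a_k = 3, 3, 3/2, 1/2, 1/8, 1/40, 1/240, 1/1680, 1/13440, …
g: a_k = 0, 6, 0, -9, 0, 81/20, 0, -243/280, 0, …
Weyl lclm of L_f,L_g ⇒ L₀ (ord ≤ 3).
∫: right-multiply L₀ by Dx.
L = -9·Dx + 9·Dx^2 - Dx^3 + Dx^4  (order 4).
h: a_k = 0, 3, 9/2, 1/2, -17/8, 1/40, 163/240, 1/1680, -1457/13440, …
ICs: h(0) = 0, h′(0) = 3, h′′(0) = 9, h′′′(0) = 3.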